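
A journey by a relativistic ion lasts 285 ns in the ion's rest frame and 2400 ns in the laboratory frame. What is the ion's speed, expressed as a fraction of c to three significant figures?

The proper time is measured in the ion's rest frame (both events occur at the ion's location); Δt is measured in the laboratory frame. γ = Δt/τ = 2400/285 = 8.421.
β = √(1 − 1/γ²) = √(1 − 0.01410) = √0.9859

v = 0.993c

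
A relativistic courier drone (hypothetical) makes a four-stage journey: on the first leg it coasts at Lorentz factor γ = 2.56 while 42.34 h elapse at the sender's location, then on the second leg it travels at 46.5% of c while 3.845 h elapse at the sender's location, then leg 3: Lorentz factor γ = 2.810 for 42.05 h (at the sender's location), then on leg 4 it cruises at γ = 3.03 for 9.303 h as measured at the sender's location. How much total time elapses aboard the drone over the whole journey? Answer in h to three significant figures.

τ = 38.0 h

Leg 1: γ = 2.56; τ_1 = 42.34/2.560 = 16.54 h.
Leg 2: β = 0.465; γ = 1/√(1 − 0.465²) = 1/√0.7838 = 1.130; τ_2 = 3.845/1.130 = 3.404 h.
Leg 3: γ = 2.810; τ_3 = 42.05/2.810 = 14.96 h.
Leg 4: γ = 3.03; τ_4 = 9.303/3.030 = 3.070 h.
Total: 16.54 + 3.404 + 14.96 + 3.070 h.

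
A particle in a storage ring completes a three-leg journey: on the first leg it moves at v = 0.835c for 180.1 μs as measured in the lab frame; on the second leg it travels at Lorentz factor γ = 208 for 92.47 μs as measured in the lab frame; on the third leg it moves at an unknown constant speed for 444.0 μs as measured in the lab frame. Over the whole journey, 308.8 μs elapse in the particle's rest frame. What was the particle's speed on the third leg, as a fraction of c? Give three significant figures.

Leg 1: γ = 1/√(1 − 0.835²) = 1/√0.3028 = 1.817; τ_1 = 180.1/1.817 = 99.10 μs.
Leg 2: γ = 208; τ_2 = 92.47/208.0 = 0.4446 μs.
Leg 3: speed unknown; τ_3 = 444.0/γ_3.
Total proper time: 99.10 + 0.4446 + τ_3 = 308.8, so τ_3 = 308.8 − 99.54 = 209.3 μs.
γ_3 = 444.0/209.3 = 2.122; β = √(1 − 1/γ²) = √0.7779.

β = 0.882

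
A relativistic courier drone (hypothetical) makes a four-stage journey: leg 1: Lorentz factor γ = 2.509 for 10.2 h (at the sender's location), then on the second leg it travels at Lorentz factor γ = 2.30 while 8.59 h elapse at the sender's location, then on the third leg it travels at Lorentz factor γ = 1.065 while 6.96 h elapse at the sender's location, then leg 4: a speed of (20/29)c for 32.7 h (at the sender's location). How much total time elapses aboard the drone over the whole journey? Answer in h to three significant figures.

Leg 1: γ = 2.509; τ_1 = 10.2/2.509 = 4.065 h.
Leg 2: γ = 2.30; τ_2 = 8.59/2.300 = 3.735 h.
Leg 3: γ = 1.065; τ_3 = 6.96/1.065 = 6.535 h.
Leg 4: γ = 1/√(1 − (20/29)²) = 29/21 ≈ 1.381; τ_4 = 32.7/1.381 = 23.68 h.
Total: 4.065 + 3.735 + 6.535 + 23.68 h.

τ = 38.0 h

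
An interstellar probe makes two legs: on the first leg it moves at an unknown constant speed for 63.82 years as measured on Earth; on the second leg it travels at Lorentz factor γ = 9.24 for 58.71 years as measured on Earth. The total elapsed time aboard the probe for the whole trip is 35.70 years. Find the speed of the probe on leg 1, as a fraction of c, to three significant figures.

Leg 1: speed unknown; τ_1 = 63.82/γ_1.
Leg 2: γ = 9.24; τ_2 = 58.71/9.240 = 6.354 years.
Total proper time: τ_1 + 6.354 = 35.70, so τ_1 = 35.70 − 6.354 = 29.35 years.
γ_1 = 63.82/29.35 = 2.175; β = √(1 − 1/γ²) = √0.7886.

β = 0.888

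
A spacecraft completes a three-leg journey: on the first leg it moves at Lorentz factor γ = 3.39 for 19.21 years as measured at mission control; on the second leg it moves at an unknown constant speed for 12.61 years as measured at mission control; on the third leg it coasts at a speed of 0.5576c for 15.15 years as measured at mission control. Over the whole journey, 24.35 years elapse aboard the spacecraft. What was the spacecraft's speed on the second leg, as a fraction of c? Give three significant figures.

Leg 1: γ = 3.39; τ_1 = 19.21/3.390 = 5.667 years.
Leg 2: speed unknown; τ_2 = 12.61/γ_2.
Leg 3: γ = 1/√(1 − 0.5576²) = 1/√0.6891 = 1.205; τ_3 = 15.15/1.205 = 12.58 years.
Total proper time: 5.667 + τ_2 + 12.58 = 24.35, so τ_2 = 24.35 − 18.24 = 6.107 years.
γ_2 = 12.61/6.107 = 2.065; β = √(1 − 1/γ²) = √0.7654.

β = 0.875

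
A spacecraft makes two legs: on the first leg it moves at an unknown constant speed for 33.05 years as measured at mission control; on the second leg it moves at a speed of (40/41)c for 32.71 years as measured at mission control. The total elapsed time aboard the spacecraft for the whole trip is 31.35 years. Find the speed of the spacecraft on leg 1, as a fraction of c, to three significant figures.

β = 0.682

Leg 1: speed unknown; τ_1 = 33.05/γ_1.
Leg 2: γ = 1/√(1 − (40/41)²) = 41/9 ≈ 4.556; τ_2 = 32.71/4.556 = 7.180 years.
Total proper time: τ_1 + 7.180 = 31.35, so τ_1 = 31.35 − 7.180 = 24.17 years.
γ_1 = 33.05/24.17 = 1.367; β = √(1 − 1/γ²) = √0.4652.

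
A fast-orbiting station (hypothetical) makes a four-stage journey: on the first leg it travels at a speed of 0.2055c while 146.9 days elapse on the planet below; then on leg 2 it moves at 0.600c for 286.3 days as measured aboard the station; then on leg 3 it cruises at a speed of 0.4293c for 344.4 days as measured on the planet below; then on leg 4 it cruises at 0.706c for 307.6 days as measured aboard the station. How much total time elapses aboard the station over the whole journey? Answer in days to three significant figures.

Leg 1: γ = 1/√(1 − 0.2055²) = 1/√0.9578 = 1.022; τ_1 = 146.9/1.022 = 143.8 days.
Leg 2: 286.3 days is already measured aboard the station.
Leg 3: γ = 1/√(1 − 0.4293²) = 1/√0.8157 = 1.107; τ_3 = 344.4/1.107 = 311.0 days.
Leg 4: 307.6 days is already measured aboard the station.
Total: 143.8 + 286.3 + 311.0 + 307.6 days.

τ = 1050 days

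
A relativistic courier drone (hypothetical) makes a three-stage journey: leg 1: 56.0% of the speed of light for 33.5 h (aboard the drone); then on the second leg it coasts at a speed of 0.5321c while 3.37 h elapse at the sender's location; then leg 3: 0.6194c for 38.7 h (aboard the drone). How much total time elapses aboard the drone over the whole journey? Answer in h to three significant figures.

Leg 1: 33.5 h is already measured aboard the drone.
Leg 2: γ = 1/√(1 − 0.5321²) = 1/√0.7169 = 1.181; τ_2 = 3.37/1.181 = 2.853 h.
Leg 3: 38.7 h is already measured aboard the drone.
Total: 33.50 + 2.853 + 38.70 h.

τ = 75.1 h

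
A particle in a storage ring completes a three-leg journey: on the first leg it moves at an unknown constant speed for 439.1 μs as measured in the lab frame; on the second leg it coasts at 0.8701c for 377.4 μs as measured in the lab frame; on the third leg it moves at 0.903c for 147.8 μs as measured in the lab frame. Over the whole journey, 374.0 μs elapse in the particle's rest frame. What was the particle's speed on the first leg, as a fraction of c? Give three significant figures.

β = 0.959

Leg 1: speed unknown; τ_1 = 439.1/γ_1.
Leg 2: γ = 1/√(1 − 0.8701²) = 1/√0.2429 = 2.029; τ_2 = 377.4/2.029 = 186.0 μs.
Leg 3: γ = 1/√(1 − 0.903²) = 1/√0.1846 = 2.328; τ_3 = 147.8/2.328 = 63.50 μs.
Total proper time: τ_1 + 186.0 + 63.50 = 374.0, so τ_1 = 374.0 − 249.5 = 124.5 μs.
γ_1 = 439.1/124.5 = 3.527; β = √(1 − 1/γ²) = √0.9196.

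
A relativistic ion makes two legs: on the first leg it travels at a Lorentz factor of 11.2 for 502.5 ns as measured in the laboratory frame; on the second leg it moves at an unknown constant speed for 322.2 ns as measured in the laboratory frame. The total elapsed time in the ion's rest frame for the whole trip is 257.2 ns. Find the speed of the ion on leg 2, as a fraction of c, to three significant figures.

Leg 1: γ = 11.2; τ_1 = 502.5/11.20 = 44.87 ns.
Leg 2: speed unknown; τ_2 = 322.2/γ_2.
Total proper time: 44.87 + τ_2 = 257.2, so τ_2 = 257.2 − 44.87 = 212.3 ns.
γ_2 = 322.2/212.3 = 1.517; β = √(1 − 1/γ²) = √0.5657.

β = 0.752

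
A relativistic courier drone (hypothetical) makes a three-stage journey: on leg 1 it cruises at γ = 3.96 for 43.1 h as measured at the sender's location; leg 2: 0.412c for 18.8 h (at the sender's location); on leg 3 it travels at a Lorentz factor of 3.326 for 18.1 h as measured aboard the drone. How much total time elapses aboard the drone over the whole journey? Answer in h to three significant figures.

τ = 46.1 h

Leg 1: γ = 3.96; τ_1 = 43.1/3.960 = 10.88 h.
Leg 2: γ = 1/√(1 − 0.412²) = 1/√0.8303 = 1.097; τ_2 = 18.8/1.097 = 17.13 h.
Leg 3: 18.1 h is already measured aboard the drone.
Total: 10.88 + 17.13 + 18.10 h.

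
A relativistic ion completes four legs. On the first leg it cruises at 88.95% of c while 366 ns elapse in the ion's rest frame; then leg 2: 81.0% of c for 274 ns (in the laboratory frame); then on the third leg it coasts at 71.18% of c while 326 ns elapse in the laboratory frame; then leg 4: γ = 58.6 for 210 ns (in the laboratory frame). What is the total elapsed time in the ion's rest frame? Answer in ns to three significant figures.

τ = 759 ns

Leg 1: 366 ns is already measured in the ion's rest frame.
Leg 2: β = 0.810; γ = 1/√(1 − 0.810²) = 1/√0.3439 = 1.705; τ_2 = 274/1.705 = 160.7 ns.
Leg 3: β = 0.7118; γ = 1/√(1 − 0.7118²) = 1/√0.4933 = 1.424; τ_3 = 326/1.424 = 229.0 ns.
Leg 4: γ = 58.6; τ_4 = 210/58.60 = 3.584 ns.
Total: 366.0 + 160.7 + 229.0 + 3.584 ns.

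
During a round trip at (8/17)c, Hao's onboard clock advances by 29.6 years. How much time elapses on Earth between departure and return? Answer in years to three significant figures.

Δt = 33.5 years

γ = 1/√(1 − (8/17)²) = 17/15 ≈ 1.133
Earth-frame duration is the dilated interval: Δt = γτ = 1.133 × 29.6 years.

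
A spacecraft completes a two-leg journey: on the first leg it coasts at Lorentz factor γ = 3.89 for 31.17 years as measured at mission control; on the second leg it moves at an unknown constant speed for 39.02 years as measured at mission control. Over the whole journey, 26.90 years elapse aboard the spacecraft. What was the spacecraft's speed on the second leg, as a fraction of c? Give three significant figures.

Leg 1: γ = 3.89; τ_1 = 31.17/3.890 = 8.013 years.
Leg 2: speed unknown; τ_2 = 39.02/γ_2.
Total proper time: 8.013 + τ_2 = 26.90, so τ_2 = 26.90 − 8.013 = 18.89 years.
γ_2 = 39.02/18.89 = 2.066; β = √(1 − 1/γ²) = √0.7657.

β = 0.875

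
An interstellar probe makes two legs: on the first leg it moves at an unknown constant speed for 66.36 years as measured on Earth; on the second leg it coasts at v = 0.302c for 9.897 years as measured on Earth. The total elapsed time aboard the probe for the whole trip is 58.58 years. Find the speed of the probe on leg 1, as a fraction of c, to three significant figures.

β = 0.672

Leg 1: speed unknown; τ_1 = 66.36/γ_1.
Leg 2: γ = 1/√(1 − 0.302²) = 1/√0.9088 = 1.049; τ_2 = 9.897/1.049 = 9.435 years.
Total proper time: τ_1 + 9.435 = 58.58, so τ_1 = 58.58 − 9.435 = 49.15 years.
γ_1 = 66.36/49.15 = 1.350; β = √(1 − 1/γ²) = √0.4515.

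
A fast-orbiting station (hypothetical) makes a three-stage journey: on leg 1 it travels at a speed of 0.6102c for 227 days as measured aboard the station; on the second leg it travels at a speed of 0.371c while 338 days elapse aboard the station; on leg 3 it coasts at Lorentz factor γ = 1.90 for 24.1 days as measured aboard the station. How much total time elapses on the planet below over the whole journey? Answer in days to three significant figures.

Leg 1: γ = 1/√(1 − 0.6102²) = 1/√0.6277 = 1.262; Δt_1 = 1.262 × 227 = 286.5 days.
Leg 2: γ = 1/√(1 − 0.371²) = 1/√0.8624 = 1.077; Δt_2 = 1.077 × 338 = 364.0 days.
Leg 3: γ = 1.90; Δt_3 = 1.900 × 24.1 = 45.79 days.
Total: 286.5 + 364.0 + 45.79 days.

Δt = 696 days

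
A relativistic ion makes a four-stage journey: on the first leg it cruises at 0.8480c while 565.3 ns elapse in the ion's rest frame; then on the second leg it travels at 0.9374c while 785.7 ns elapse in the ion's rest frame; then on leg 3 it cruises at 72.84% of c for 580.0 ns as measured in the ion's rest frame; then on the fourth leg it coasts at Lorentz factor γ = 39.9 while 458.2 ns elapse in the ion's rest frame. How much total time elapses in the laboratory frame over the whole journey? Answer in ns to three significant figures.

Leg 1: γ = 1/√(1 − 0.8480²) = 1/√0.2809 = 1.887; Δt_1 = 1.887 × 565.3 = 1067 ns.
Leg 2: γ = 1/√(1 − 0.9374²) = 1/√0.1213 = 2.871; Δt_2 = 2.871 × 785.7 = 2256 ns.
Leg 3: β = 0.7284; γ = 1/√(1 − 0.7284²) = 1/√0.4694 = 1.460; Δt_3 = 1.460 × 580.0 = 846.5 ns.
Leg 4: γ = 39.9; Δt_4 = 39.90 × 458.2 = 1.828×10⁴ ns.
Total: 1067 + 2256 + 846.5 + 1.828×10⁴ ns.

Δt = 2.25×10⁴ ns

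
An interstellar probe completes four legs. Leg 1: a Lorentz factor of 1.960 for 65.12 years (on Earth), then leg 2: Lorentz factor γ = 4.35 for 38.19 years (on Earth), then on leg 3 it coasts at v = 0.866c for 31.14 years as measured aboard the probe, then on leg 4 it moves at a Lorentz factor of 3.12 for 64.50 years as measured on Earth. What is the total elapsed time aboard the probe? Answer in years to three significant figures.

Leg 1: γ = 1.960; τ_1 = 65.12/1.960 = 33.22 years.
Leg 2: γ = 4.35; τ_2 = 38.19/4.350 = 8.779 years.
Leg 3: 31.14 years is already measured aboard the probe.
Leg 4: γ = 3.12; τ_4 = 64.50/3.120 = 20.67 years.
Total: 33.22 + 8.779 + 31.14 + 20.67 years.

τ = 93.8 years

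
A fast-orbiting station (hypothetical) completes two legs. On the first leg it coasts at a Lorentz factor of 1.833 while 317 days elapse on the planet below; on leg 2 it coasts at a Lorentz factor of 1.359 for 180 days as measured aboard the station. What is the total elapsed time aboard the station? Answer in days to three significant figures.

Leg 1: γ = 1.833; τ_1 = 317/1.833 = 172.9 days.
Leg 2: 180 days is already measured aboard the station.
Total: 172.9 + 180.0 days.

τ = 353 days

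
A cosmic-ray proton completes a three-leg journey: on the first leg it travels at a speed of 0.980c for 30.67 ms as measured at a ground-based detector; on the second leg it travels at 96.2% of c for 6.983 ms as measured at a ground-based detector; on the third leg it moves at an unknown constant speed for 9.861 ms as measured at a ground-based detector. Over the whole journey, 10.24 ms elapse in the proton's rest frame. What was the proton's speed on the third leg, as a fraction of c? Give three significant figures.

Leg 1: γ = 1/√(1 − 0.980²) = 1/√0.03960 = 5.025; τ_1 = 30.67/5.025 = 6.103 ms.
Leg 2: β = 0.962; γ = 1/√(1 − 0.962²) = 1/√0.07456 = 3.662; τ_2 = 6.983/3.662 = 1.907 ms.
Leg 3: speed unknown; τ_3 = 9.861/γ_3.
Total proper time: 6.103 + 1.907 + τ_3 = 10.24, so τ_3 = 10.24 − 8.010 = 2.230 ms.
γ_3 = 9.861/2.230 = 4.422; β = √(1 − 1/γ²) = √0.9489.

β = 0.974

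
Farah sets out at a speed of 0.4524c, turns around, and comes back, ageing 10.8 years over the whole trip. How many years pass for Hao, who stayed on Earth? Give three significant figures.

γ = 1/√(1 − 0.4524²) = 1/√0.7953 = 1.121
Earth-frame duration is the dilated interval: Δt = γτ = 1.121 × 10.8 years.

Δt = 12.1 years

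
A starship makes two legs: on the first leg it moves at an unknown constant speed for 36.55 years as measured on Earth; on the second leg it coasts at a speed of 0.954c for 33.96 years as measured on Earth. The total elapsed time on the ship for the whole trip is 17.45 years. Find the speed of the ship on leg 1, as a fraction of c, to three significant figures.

β = 0.980

Leg 1: speed unknown; τ_1 = 36.55/γ_1.
Leg 2: γ = 1/√(1 − 0.954²) = 1/√0.08988 = 3.335; τ_2 = 33.96/3.335 = 10.18 years.
Total proper time: τ_1 + 10.18 = 17.45, so τ_1 = 17.45 − 10.18 = 7.269 years.
γ_1 = 36.55/7.269 = 5.029; β = √(1 − 1/γ²) = √0.9605.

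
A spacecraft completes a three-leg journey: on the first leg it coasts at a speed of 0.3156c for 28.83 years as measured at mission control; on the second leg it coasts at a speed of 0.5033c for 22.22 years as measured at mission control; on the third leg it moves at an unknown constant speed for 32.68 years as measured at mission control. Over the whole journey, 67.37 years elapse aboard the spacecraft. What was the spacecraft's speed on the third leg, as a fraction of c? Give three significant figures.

β = 0.771

Leg 1: γ = 1/√(1 − 0.3156²) = 1/√0.9004 = 1.054; τ_1 = 28.83/1.054 = 27.36 years.
Leg 2: γ = 1/√(1 − 0.5033²) = 1/√0.7467 = 1.157; τ_2 = 22.22/1.157 = 19.20 years.
Leg 3: speed unknown; τ_3 = 32.68/γ_3.
Total proper time: 27.36 + 19.20 + τ_3 = 67.37, so τ_3 = 67.37 − 46.56 = 20.81 years.
γ_3 = 32.68/20.81 = 1.570; β = √(1 − 1/γ²) = √0.5944.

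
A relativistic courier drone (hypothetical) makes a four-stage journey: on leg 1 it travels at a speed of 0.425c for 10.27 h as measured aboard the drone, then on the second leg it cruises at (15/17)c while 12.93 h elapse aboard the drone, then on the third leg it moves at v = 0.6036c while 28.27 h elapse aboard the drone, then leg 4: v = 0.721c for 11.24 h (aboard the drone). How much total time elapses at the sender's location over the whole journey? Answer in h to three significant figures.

Δt = 90.5 h

Leg 1: γ = 1/√(1 − 0.425²) = 1/√0.8194 = 1.105; Δt_1 = 1.105 × 10.27 = 11.35 h.
Leg 2: γ = 1/√(1 − (15/17)²) = 17/8 = 2.125; Δt_2 = 2.125 × 12.93 = 27.48 h.
Leg 3: γ = 1/√(1 − 0.6036²) = 1/√0.6357 = 1.254; Δt_3 = 1.254 × 28.27 = 35.46 h.
Leg 4: γ = 1/√(1 − 0.721²) = 1/√0.4802 = 1.443; Δt_4 = 1.443 × 11.24 = 16.22 h.
Total: 11.35 + 27.48 + 35.46 + 16.22 h.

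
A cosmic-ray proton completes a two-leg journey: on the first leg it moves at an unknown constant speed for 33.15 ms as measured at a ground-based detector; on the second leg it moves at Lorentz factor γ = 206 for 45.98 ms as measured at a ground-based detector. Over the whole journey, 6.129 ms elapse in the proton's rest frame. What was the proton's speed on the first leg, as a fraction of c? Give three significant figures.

Leg 1: speed unknown; τ_1 = 33.15/γ_1.
Leg 2: γ = 206; τ_2 = 45.98/206.0 = 0.2232 ms.
Total proper time: τ_1 + 0.2232 = 6.129, so τ_1 = 6.129 − 0.2232 = 5.906 ms.
γ_1 = 33.15/5.906 = 5.613; β = √(1 − 1/γ²) = √0.9683.

β = 0.984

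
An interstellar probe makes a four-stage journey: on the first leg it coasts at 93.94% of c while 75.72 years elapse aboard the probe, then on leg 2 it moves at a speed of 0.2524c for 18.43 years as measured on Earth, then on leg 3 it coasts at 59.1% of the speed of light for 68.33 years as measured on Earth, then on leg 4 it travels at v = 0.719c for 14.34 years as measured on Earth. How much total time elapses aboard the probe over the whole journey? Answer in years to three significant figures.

Leg 1: 75.72 years is already measured aboard the probe.
Leg 2: γ = 1/√(1 − 0.2524²) = 1/√0.9363 = 1.033; τ_2 = 18.43/1.033 = 17.83 years.
Leg 3: β = 0.591; γ = 1/√(1 − 0.591²) = 1/√0.6507 = 1.240; τ_3 = 68.33/1.240 = 55.12 years.
Leg 4: γ = 1/√(1 − 0.719²) = 1/√0.4830 = 1.439; τ_4 = 14.34/1.439 = 9.966 years.
Total: 75.72 + 17.83 + 55.12 + 9.966 years.

τ = 159 years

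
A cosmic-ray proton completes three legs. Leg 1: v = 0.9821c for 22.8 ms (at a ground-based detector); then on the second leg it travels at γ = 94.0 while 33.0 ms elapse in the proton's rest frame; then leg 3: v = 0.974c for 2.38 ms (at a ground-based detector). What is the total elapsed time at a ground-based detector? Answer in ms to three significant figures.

Δt = 3130 ms

Leg 1: 22.8 ms is already measured at a ground-based detector.
Leg 2: γ = 94.0; Δt_2 = 94.00 × 33.0 = 3102 ms.
Leg 3: 2.38 ms is already measured at a ground-based detector.
Total: 22.80 + 3102 + 2.380 ms.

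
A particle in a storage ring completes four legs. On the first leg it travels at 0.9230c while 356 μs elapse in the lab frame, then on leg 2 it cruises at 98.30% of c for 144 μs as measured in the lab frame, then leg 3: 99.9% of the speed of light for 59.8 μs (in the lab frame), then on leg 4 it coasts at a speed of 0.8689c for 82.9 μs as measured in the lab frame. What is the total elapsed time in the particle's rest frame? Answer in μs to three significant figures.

τ = 207 μs

Leg 1: γ = 1/√(1 − 0.9230²) = 1/√0.1481 = 2.599; τ_1 = 356/2.599 = 137.0 μs.
Leg 2: β = 0.9830; γ = 1/√(1 − 0.9830²) = 1/√0.03371 = 5.446; τ_2 = 144/5.446 = 26.44 μs.
Leg 3: β = 0.999; γ = 1/√(1 − 0.999²) = 1/√0.001999 = 22.37; τ_3 = 59.8/22.37 = 2.674 μs.
Leg 4: γ = 1/√(1 − 0.8689²) = 1/√0.2450 = 2.020; τ_4 = 82.9/2.020 = 41.03 μs.
Total: 137.0 + 26.44 + 2.674 + 41.03 μs.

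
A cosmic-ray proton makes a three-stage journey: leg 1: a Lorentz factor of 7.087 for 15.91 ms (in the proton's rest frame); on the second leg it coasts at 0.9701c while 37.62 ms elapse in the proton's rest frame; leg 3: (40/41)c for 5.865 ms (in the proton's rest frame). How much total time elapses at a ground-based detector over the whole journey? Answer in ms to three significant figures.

Δt = 294 ms

Leg 1: γ = 7.087; Δt_1 = 7.087 × 15.91 = 112.8 ms.
Leg 2: γ = 1/√(1 − 0.9701²) = 1/√0.05891 = 4.120; Δt_2 = 4.120 × 37.62 = 155.0 ms.
Leg 3: γ = 1/√(1 − (40/41)²) = 41/9 ≈ 4.556; Δt_3 = 4.556 × 5.865 = 26.72 ms.
Total: 112.8 + 155.0 + 26.72 ms.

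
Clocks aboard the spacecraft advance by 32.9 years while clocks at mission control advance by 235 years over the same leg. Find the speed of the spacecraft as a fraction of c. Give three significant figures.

β = 0.990

The proper time is measured aboard the spacecraft (both events occur at the spacecraft's location); Δt is measured at mission control. γ = Δt/τ = 235/32.9 = 7.143.
β = √(1 − 1/γ²) = √(1 − 0.01960) = √0.9804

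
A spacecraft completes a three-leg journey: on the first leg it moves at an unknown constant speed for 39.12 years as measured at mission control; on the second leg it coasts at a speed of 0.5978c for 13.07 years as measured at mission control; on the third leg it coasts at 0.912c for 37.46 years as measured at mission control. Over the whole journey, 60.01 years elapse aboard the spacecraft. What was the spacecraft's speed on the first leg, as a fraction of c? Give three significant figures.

Leg 1: speed unknown; τ_1 = 39.12/γ_1.
Leg 2: γ = 1/√(1 − 0.5978²) = 1/√0.6426 = 1.247; τ_2 = 13.07/1.247 = 10.48 years.
Leg 3: γ = 1/√(1 − 0.912²) = 1/√0.1683 = 2.438; τ_3 = 37.46/2.438 = 15.37 years.
Total proper time: τ_1 + 10.48 + 15.37 = 60.01, so τ_1 = 60.01 − 25.84 = 34.17 years.
γ_1 = 39.12/34.17 = 1.145; β = √(1 − 1/γ²) = √0.2372.

β = 0.487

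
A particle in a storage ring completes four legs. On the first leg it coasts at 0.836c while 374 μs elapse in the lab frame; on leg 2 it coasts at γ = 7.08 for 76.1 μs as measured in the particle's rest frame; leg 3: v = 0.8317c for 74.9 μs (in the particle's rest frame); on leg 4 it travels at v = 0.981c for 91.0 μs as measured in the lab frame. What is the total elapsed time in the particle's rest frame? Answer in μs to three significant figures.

τ = 374 μs

Leg 1: γ = 1/√(1 − 0.836²) = 1/√0.3011 = 1.822; τ_1 = 374/1.822 = 205.2 μs.
Leg 2: 76.1 μs is already measured in the particle's rest frame.
Leg 3: 74.9 μs is already measured in the particle's rest frame.
Leg 4: γ = 1/√(1 − 0.981²) = 1/√0.03764 = 5.154; τ_4 = 91.0/5.154 = 17.65 μs.
Total: 205.2 + 76.10 + 74.90 + 17.65 μs.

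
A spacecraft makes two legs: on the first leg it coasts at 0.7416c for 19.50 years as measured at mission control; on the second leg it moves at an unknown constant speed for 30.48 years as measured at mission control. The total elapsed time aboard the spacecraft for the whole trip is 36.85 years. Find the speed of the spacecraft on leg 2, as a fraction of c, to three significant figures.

Leg 1: γ = 1/√(1 − 0.7416²) = 1/√0.4500 = 1.491; τ_1 = 19.50/1.491 = 13.08 years.
Leg 2: speed unknown; τ_2 = 30.48/γ_2.
Total proper time: 13.08 + τ_2 = 36.85, so τ_2 = 36.85 − 13.08 = 23.77 years.
γ_2 = 30.48/23.77 = 1.282; β = √(1 − 1/γ²) = √0.3919.

β = 0.626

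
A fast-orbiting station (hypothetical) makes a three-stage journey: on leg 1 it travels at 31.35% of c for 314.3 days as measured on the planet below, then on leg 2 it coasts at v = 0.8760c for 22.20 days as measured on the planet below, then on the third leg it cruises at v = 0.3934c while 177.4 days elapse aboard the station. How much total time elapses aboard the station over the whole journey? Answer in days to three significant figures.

Leg 1: β = 0.3135; γ = 1/√(1 − 0.3135²) = 1/√0.9017 = 1.053; τ_1 = 314.3/1.053 = 298.5 days.
Leg 2: γ = 1/√(1 − 0.8760²) = 1/√0.2326 = 2.073; τ_2 = 22.20/2.073 = 10.71 days.
Leg 3: 177.4 days is already measured aboard the station.
Total: 298.5 + 10.71 + 177.4 days.

τ = 487 days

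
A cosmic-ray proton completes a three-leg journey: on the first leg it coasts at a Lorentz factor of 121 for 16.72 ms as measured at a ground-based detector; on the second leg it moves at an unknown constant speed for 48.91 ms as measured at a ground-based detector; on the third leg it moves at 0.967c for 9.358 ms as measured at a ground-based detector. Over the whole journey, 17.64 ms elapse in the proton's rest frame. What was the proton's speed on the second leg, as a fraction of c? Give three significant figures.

Leg 1: γ = 121; τ_1 = 16.72/121.0 = 0.1382 ms.
Leg 2: speed unknown; τ_2 = 48.91/γ_2.
Leg 3: γ = 1/√(1 − 0.967²) = 1/√0.06491 = 3.925; τ_3 = 9.358/3.925 = 2.384 ms.
Total proper time: 0.1382 + τ_2 + 2.384 = 17.64, so τ_2 = 17.64 − 2.522 = 15.12 ms.
γ_2 = 48.91/15.12 = 3.235; β = √(1 − 1/γ²) = √0.9045.

β = 0.951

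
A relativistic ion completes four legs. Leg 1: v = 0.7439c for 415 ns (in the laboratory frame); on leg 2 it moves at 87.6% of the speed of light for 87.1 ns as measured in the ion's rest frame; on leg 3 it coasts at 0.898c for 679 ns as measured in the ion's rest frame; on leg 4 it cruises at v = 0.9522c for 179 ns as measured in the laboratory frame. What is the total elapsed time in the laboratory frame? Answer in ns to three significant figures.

Leg 1: 415 ns is already measured in the laboratory frame.
Leg 2: β = 0.876; γ = 1/√(1 − 0.876²) = 1/√0.2326 = 2.073; Δt_2 = 2.073 × 87.1 = 180.6 ns.
Leg 3: γ = 1/√(1 − 0.898²) = 1/√0.1936 = 2.273; Δt_3 = 2.273 × 679 = 1543 ns.
Leg 4: 179 ns is already measured in the laboratory frame.
Total: 415.0 + 180.6 + 1543 + 179.0 ns.

Δt = 2320 ns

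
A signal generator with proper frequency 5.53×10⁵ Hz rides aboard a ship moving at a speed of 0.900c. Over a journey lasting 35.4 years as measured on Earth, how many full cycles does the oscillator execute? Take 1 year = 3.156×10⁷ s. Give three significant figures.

γ = 1/√(1 − 0.900²) = 1/√0.1900 = 2.294
The oscillator's own cycle count is N = f × τ where τ is the proper time on the ship. τ = Δt/γ = 35.4/2.294 = 15.43 years = 4.870×10⁸ s.
N = 5.53×10⁵ × 4.870×10⁸ = 2.693×10¹⁴.

N = 2.69×10¹⁴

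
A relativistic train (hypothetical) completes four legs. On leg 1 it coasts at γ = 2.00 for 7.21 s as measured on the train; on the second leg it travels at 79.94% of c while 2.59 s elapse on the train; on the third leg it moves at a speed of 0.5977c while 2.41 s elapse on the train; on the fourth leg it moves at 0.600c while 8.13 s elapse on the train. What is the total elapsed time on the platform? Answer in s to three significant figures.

Δt = 31.9 s

Leg 1: γ = 2.00; Δt_1 = 2.000 × 7.21 = 14.42 s.
Leg 2: β = 0.7994; γ = 1/√(1 − 0.7994²) = 1/√0.3610 = 1.664; Δt_2 = 1.664 × 2.59 = 4.311 s.
Leg 3: γ = 1/√(1 − 0.5977²) = 1/√0.6428 = 1.247; Δt_3 = 1.247 × 2.41 = 3.006 s.
Leg 4: γ = 1/√(1 − 0.600²) = 5/4 = 1.250; Δt_4 = 1.250 × 8.13 = 10.16 s.
Total: 14.42 + 4.311 + 3.006 + 10.16 s.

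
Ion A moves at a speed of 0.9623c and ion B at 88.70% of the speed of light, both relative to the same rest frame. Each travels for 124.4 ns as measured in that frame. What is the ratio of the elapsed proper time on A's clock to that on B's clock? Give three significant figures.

A: γ = 1/√(1 − 0.9623²) = 1/√0.07398 = 3.677. B: β = 0.8870; γ = 1/√(1 − 0.8870²) = 1/√0.2132 = 2.166.
τ_A/τ_B = γ_B/γ_A = 2.166/3.677 = 0.5890, so τ_A/τ_B = 0.5890.

τ_A/τ_B = 0.589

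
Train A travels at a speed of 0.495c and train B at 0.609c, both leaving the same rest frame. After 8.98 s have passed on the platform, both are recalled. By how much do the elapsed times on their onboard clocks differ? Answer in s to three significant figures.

A: γ = 1/√(1 − 0.495²) = 1/√0.7550 = 1.151; τ_A = 8.98/1.151 = 7.803 s.
B: γ = 1/√(1 − 0.609²) = 1/√0.6291 = 1.261; τ_B = 8.98/1.261 = 7.123 s.

|τ_A − τ_B| = 0.680 s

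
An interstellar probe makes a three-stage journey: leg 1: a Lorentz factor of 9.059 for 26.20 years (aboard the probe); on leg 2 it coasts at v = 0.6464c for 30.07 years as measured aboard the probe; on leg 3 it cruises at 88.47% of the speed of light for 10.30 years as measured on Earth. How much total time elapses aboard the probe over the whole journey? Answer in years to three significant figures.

Leg 1: 26.20 years is already measured aboard the probe.
Leg 2: 30.07 years is already measured aboard the probe.
Leg 3: β = 0.8847; γ = 1/√(1 − 0.8847²) = 1/√0.2173 = 2.145; τ_3 = 10.30/2.145 = 4.801 years.
Total: 26.20 + 30.07 + 4.801 years.

τ = 61.1 years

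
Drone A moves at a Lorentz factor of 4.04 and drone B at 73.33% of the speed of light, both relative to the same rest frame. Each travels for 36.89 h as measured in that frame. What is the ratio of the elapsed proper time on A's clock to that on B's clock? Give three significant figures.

τ_A/τ_B = 0.364

A: γ = 4.04. B: β = 0.7333; γ = 1/√(1 − 0.7333²) = 1/√0.4623 = 1.471.
τ_A/τ_B = γ_B/γ_A = 1.471/4.040 = 0.3641, so τ_A/τ_B = 0.3641.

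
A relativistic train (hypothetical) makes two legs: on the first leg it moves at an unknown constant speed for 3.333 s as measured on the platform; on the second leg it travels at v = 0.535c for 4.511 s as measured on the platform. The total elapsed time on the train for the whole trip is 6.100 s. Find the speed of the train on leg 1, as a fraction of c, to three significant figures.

β = 0.727

Leg 1: speed unknown; τ_1 = 3.333/γ_1.
Leg 2: γ = 1/√(1 − 0.535²) = 1/√0.7138 = 1.184; τ_2 = 4.511/1.184 = 3.811 s.
Total proper time: τ_1 + 3.811 = 6.100, so τ_1 = 6.100 − 3.811 = 2.289 s.
γ_1 = 3.333/2.289 = 1.456; β = √(1 − 1/γ²) = √0.5284.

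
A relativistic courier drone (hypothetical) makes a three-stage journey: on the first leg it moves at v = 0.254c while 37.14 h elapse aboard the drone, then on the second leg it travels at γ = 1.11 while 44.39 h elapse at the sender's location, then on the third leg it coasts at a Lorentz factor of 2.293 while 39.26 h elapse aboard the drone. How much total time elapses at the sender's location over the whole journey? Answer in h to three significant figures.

Δt = 173 h

Leg 1: γ = 1/√(1 − 0.254²) = 1/√0.9355 = 1.034; Δt_1 = 1.034 × 37.14 = 38.40 h.
Leg 2: 44.39 h is already measured at the sender's location.
Leg 3: γ = 2.293; Δt_3 = 2.293 × 39.26 = 90.02 h.
Total: 38.40 + 44.39 + 90.02 h.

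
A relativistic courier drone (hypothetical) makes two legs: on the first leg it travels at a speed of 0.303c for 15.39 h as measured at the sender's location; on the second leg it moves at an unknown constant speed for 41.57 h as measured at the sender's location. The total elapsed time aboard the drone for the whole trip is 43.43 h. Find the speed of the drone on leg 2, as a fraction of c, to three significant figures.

Leg 1: γ = 1/√(1 − 0.303²) = 1/√0.9082 = 1.049; τ_1 = 15.39/1.049 = 14.67 h.
Leg 2: speed unknown; τ_2 = 41.57/γ_2.
Total proper time: 14.67 + τ_2 = 43.43, so τ_2 = 43.43 − 14.67 = 28.76 h.
γ_2 = 41.57/28.76 = 1.445; β = √(1 − 1/γ²) = √0.5212.

β = 0.722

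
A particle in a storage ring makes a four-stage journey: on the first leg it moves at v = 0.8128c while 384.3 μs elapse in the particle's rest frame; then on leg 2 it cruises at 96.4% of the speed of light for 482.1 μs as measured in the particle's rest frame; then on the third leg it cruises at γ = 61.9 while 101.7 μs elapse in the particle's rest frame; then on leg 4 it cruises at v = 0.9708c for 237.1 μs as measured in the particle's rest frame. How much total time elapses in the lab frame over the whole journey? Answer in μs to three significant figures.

Δt = 9760 μs

Leg 1: γ = 1/√(1 − 0.8128²) = 1/√0.3394 = 1.717; Δt_1 = 1.717 × 384.3 = 659.7 μs.
Leg 2: β = 0.964; γ = 1/√(1 − 0.964²) = 1/√0.07070 = 3.761; Δt_2 = 3.761 × 482.1 = 1813 μs.
Leg 3: γ = 61.9; Δt_3 = 61.90 × 101.7 = 6295 μs.
Leg 4: γ = 1/√(1 − 0.9708²) = 1/√0.05755 = 4.169; Δt_4 = 4.169 × 237.1 = 988.4 μs.
Total: 659.7 + 1813 + 6295 + 988.4 μs.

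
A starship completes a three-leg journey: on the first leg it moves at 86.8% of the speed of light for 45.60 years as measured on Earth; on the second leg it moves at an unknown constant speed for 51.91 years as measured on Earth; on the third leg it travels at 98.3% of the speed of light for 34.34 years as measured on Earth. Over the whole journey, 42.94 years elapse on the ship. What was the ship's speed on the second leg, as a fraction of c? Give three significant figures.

Leg 1: β = 0.868; γ = 1/√(1 − 0.868²) = 1/√0.2466 = 2.014; τ_1 = 45.60/2.014 = 22.64 years.
Leg 2: speed unknown; τ_2 = 51.91/γ_2.
Leg 3: β = 0.983; γ = 1/√(1 − 0.983²) = 1/√0.03371 = 5.446; τ_3 = 34.34/5.446 = 6.305 years.
Total proper time: 22.64 + τ_2 + 6.305 = 42.94, so τ_2 = 42.94 − 28.95 = 13.99 years.
γ_2 = 51.91/13.99 = 3.710; β = √(1 − 1/γ²) = √0.9273.

β = 0.963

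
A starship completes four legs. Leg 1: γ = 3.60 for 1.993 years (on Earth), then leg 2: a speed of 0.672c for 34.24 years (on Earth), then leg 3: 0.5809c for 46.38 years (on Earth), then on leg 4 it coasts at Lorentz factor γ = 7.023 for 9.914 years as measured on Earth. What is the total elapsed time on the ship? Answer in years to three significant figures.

Leg 1: γ = 3.60; τ_1 = 1.993/3.600 = 0.5536 years.
Leg 2: γ = 1/√(1 − 0.672²) = 1/√0.5484 = 1.350; τ_2 = 34.24/1.350 = 25.36 years.
Leg 3: γ = 1/√(1 − 0.5809²) = 1/√0.6626 = 1.229; τ_3 = 46.38/1.229 = 37.75 years.
Leg 4: γ = 7.023; τ_4 = 9.914/7.023 = 1.412 years.
Total: 0.5536 + 25.36 + 37.75 + 1.412 years.

τ = 65.1 years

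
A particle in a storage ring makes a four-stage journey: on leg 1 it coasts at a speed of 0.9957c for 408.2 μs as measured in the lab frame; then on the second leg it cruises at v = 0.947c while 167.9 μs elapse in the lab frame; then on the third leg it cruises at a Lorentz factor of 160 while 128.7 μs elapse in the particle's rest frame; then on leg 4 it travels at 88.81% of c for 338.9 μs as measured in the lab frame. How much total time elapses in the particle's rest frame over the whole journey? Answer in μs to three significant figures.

Leg 1: γ = 1/√(1 − 0.9957²) = 1/√0.008582 = 10.79; τ_1 = 408.2/10.79 = 37.81 μs.
Leg 2: γ = 1/√(1 − 0.947²) = 1/√0.1032 = 3.113; τ_2 = 167.9/3.113 = 53.94 μs.
Leg 3: 128.7 μs is already measured in the particle's rest frame.
Leg 4: β = 0.8881; γ = 1/√(1 − 0.8881²) = 1/√0.2113 = 2.176; τ_4 = 338.9/2.176 = 155.8 μs.
Total: 37.81 + 53.94 + 128.7 + 155.8 μs.

τ = 376 μs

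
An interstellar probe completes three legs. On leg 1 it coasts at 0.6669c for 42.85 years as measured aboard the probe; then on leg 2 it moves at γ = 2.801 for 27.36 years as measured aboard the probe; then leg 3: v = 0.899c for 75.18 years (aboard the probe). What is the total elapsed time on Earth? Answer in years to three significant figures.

Leg 1: γ = 1/√(1 − 0.6669²) = 1/√0.5552 = 1.342; Δt_1 = 1.342 × 42.85 = 57.51 years.
Leg 2: γ = 2.801; Δt_2 = 2.801 × 27.36 = 76.64 years.
Leg 3: γ = 1/√(1 − 0.899²) = 1/√0.1918 = 2.283; Δt_3 = 2.283 × 75.18 = 171.7 years.
Total: 57.51 + 76.64 + 171.7 years.

Δt = 306 years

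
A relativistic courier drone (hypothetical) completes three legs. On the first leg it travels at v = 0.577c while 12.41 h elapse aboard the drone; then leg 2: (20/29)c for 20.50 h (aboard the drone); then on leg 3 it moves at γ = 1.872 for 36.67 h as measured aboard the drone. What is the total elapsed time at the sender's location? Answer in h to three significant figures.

Δt = 112 h

Leg 1: γ = 1/√(1 − 0.577²) = 1/√0.6671 = 1.224; Δt_1 = 1.224 × 12.41 = 15.19 h.
Leg 2: γ = 1/√(1 − (20/29)²) = 29/21 ≈ 1.381; Δt_2 = 1.381 × 20.50 = 28.31 h.
Leg 3: γ = 1.872; Δt_3 = 1.872 × 36.67 = 68.65 h.
Total: 15.19 + 28.31 + 68.65 h.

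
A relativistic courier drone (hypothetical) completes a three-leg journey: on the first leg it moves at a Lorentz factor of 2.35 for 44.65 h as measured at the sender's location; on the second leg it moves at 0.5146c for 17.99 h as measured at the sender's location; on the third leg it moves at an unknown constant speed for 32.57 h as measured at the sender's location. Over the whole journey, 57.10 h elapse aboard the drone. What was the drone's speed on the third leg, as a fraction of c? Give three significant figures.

Leg 1: γ = 2.35; τ_1 = 44.65/2.350 = 19.00 h.
Leg 2: γ = 1/√(1 − 0.5146²) = 1/√0.7352 = 1.166; τ_2 = 17.99/1.166 = 15.43 h.
Leg 3: speed unknown; τ_3 = 32.57/γ_3.
Total proper time: 19.00 + 15.43 + τ_3 = 57.10, so τ_3 = 57.10 − 34.43 = 22.67 h.
γ_3 = 32.57/22.67 = 1.436; β = √(1 − 1/γ²) = √0.5153.

β = 0.718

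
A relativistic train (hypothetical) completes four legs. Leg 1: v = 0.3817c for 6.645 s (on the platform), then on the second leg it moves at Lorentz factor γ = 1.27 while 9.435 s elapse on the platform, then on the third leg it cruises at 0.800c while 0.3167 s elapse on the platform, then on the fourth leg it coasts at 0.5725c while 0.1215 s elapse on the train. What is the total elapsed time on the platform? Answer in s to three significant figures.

Leg 1: 6.645 s is already measured on the platform.
Leg 2: 9.435 s is already measured on the platform.
Leg 3: 0.3167 s is already measured on the platform.
Leg 4: γ = 1/√(1 − 0.5725²) = 1/√0.6722 = 1.220; Δt_4 = 1.220 × 0.1215 = 0.1482 s.
Total: 6.645 + 9.435 + 0.3167 + 0.1482 s.

Δt = 16.5 s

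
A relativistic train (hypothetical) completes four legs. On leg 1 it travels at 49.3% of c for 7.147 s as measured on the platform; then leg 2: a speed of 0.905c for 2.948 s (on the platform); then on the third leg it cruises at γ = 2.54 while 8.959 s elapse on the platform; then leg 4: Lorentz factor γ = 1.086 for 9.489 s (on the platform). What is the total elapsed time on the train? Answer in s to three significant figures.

Leg 1: β = 0.493; γ = 1/√(1 − 0.493²) = 1/√0.7570 = 1.149; τ_1 = 7.147/1.149 = 6.218 s.
Leg 2: γ = 1/√(1 − 0.905²) = 1/√0.1810 = 2.351; τ_2 = 2.948/2.351 = 1.254 s.
Leg 3: γ = 2.54; τ_3 = 8.959/2.540 = 3.527 s.
Leg 4: γ = 1.086; τ_4 = 9.489/1.086 = 8.738 s.
Total: 6.218 + 1.254 + 3.527 + 8.738 s.

τ = 19.7 s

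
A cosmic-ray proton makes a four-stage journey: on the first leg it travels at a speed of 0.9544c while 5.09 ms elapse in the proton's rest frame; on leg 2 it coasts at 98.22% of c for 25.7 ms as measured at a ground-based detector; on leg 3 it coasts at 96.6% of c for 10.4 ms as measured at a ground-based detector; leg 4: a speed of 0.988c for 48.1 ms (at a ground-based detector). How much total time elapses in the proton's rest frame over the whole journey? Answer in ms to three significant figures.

τ = 20.0 ms

Leg 1: 5.09 ms is already measured in the proton's rest frame.
Leg 2: β = 0.9822; γ = 1/√(1 − 0.9822²) = 1/√0.03528 = 5.324; τ_2 = 25.7/5.324 = 4.827 ms.
Leg 3: β = 0.966; γ = 1/√(1 − 0.966²) = 1/√0.06684 = 3.868; τ_3 = 10.4/3.868 = 2.689 ms.
Leg 4: γ = 1/√(1 − 0.988²) = 1/√0.02386 = 6.474; τ_4 = 48.1/6.474 = 7.429 ms.
Total: 5.090 + 4.827 + 2.689 + 7.429 ms.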